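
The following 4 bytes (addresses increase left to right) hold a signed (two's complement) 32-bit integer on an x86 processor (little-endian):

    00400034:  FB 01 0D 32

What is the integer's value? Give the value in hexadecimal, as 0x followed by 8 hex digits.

0x320D01FB

Little-endian stores the least-significant byte at the lowest address.
Reassemble most-significant byte first: 32 0D 01 FB → 0x320D01FB.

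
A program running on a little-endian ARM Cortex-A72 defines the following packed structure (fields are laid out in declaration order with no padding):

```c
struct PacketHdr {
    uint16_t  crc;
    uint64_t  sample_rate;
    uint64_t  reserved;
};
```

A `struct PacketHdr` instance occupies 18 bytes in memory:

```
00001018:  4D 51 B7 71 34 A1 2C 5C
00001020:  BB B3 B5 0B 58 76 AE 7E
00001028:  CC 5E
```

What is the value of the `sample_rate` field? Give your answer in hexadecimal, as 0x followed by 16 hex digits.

`sample_rate` follows `crc` (2 bytes), so it starts at byte offset 2 and occupies 8 bytes.
Bytes at offsets 2..9: B7 71 34 A1 2C 5C BB B3.
In little-endian order the low byte comes first in memory.
Reassemble most-significant byte first: B3 BB 5C 2C A1 34 71 B7 → 0xB3BB5C2CA13471B7.

0xB3BB5C2CA13471B7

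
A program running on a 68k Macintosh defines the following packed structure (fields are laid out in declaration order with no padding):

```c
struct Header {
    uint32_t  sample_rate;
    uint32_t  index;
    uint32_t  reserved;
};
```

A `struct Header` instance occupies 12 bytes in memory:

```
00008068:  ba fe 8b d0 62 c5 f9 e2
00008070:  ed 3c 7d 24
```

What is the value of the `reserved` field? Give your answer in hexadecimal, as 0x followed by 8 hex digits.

0xED3C7D24

`reserved` follows `sample_rate` (4 B), `index` (4 B), so it starts at offset 4 + 4 = 8 and occupies 4 bytes.
Bytes at offsets 8..11: ED 3C 7D 24.
In big-endian order the high byte comes first in memory.
The bytes are already most-significant first: 0xED3C7D24.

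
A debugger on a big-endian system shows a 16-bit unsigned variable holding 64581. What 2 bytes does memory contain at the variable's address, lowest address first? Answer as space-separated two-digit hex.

FC 45

64581 in hexadecimal, padded to 16 bits, is 0xFC45.
Split into bytes (most-significant first): FC 45.
In big-endian order the high byte comes first in memory.
So the memory order matches the most-significant-first order: FC 45.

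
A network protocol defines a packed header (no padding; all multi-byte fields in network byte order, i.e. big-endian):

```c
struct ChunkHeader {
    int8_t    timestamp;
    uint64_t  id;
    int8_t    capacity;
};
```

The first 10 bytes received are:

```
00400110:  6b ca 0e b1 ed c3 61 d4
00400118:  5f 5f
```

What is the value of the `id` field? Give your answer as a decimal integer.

`id` follows `timestamp` (1 byte), so it starts at byte offset 1 and occupies 8 bytes.
Bytes at offsets 1..8: CA 0E B1 ED C3 61 D4 5F.
Big-endian: lowest address holds the most-significant byte.
The bytes are already most-significant first: 0xCA0EB1EDC361D45F.
0xCA0EB1EDC361D45F = 14559770280078726239.

14559770280078726239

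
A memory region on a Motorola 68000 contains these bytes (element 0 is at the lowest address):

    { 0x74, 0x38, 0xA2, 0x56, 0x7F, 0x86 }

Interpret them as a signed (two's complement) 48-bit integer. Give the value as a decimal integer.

Big-endian: lowest address holds the most-significant byte.
The bytes are already most-significant first: 0x7438A2567F86.
0x7438A2567F86 = 127786590568326.

127786590568326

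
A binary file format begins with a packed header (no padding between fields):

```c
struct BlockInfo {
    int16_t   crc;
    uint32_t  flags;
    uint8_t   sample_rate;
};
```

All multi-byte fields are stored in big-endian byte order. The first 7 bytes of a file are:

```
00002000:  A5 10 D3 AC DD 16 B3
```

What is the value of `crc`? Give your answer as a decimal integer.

-23280

`crc` is the first field, at byte offset 0, occupying 2 bytes.
Bytes at offsets 0..1: A5 10.
Big-endian: lowest address holds the most-significant byte.
The bytes are already most-significant first: 0xA510.
Top bit is set, so as a signed 16-bit value this is 0xA510 − 2^16 = -23280.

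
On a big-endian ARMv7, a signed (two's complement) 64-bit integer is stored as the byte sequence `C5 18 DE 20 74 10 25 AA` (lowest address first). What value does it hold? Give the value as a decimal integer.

-4244398417829157462

Big-endian: lowest address holds the most-significant byte.
The bytes are already most-significant first: 0xC518DE20741025AA.
Top bit is set, so as a signed 64-bit value this is 0xC518DE20741025AA − 2^64 = -4244398417829157462.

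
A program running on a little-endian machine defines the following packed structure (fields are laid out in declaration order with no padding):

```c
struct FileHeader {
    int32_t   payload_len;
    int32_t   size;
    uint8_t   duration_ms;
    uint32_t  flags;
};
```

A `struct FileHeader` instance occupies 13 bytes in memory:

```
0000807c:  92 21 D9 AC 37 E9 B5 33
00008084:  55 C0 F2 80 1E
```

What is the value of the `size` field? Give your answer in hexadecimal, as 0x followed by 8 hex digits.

`size` follows `payload_len` (4 bytes), so it starts at byte offset 4 and occupies 4 bytes.
Bytes at offsets 4..7: 37 E9 B5 33.
Little-endian stores the least-significant byte at the lowest address.
Reassemble most-significant byte first: 33 B5 E9 37 → 0x33B5E937.

0x33B5E937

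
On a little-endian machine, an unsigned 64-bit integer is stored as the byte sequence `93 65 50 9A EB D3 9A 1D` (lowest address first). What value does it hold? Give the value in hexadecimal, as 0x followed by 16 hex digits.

In little-endian order the low byte comes first in memory.
Reassemble most-significant byte first: 1D 9A D3 EB 9A 50 65 93 → 0x1D9AD3EB9A506593.

0x1D9AD3EB9A506593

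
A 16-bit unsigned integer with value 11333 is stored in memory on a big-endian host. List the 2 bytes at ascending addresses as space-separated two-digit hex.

11333 in hexadecimal, padded to 16 bits, is 0x2C45.
Split into bytes (most-significant first): 2C 45.
Big-endian: lowest address holds the most-significant byte.
So the memory order matches the most-significant-first order: 2C 45.

2C 45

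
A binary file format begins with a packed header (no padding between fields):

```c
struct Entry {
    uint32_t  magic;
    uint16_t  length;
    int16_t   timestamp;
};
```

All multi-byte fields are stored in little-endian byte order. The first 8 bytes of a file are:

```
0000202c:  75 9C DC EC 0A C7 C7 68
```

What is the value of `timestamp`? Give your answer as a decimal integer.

26823

`timestamp` follows `magic` (4 B), `length` (2 B), so it starts at offset 4 + 2 = 6 and occupies 2 bytes.
Bytes at offsets 6..7: C7 68.
In little-endian order the low byte comes first in memory.
Reassemble most-significant byte first: 68 C7 → 0x68C7.
0x68C7 = 26823.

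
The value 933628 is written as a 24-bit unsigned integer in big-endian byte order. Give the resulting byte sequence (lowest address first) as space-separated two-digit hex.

0E 3E FC

933628 in hexadecimal, padded to 24 bits, is 0x0E3EFC.
Split into bytes (most-significant first): 0E 3E FC.
In big-endian order the high byte comes first in memory.
So the memory order matches the most-significant-first order: 0E 3E FC.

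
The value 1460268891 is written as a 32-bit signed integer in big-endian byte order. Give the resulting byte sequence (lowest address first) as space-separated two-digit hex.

1460268891 in hexadecimal, padded to 32 bits, is 0x5709EF5B.
Split into bytes (most-significant first): 57 09 EF 5B.
Big-endian: lowest address holds the most-significant byte.
So the memory order matches the most-significant-first order: 57 09 EF 5B.

57 09 EF 5B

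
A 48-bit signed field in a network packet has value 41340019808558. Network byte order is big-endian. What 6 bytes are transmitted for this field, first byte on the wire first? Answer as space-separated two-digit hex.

41340019808558 in hexadecimal, padded to 48 bits, is 0x25993932192E.
Split into bytes (most-significant first): 25 99 39 32 19 2E.
In big-endian order the high byte comes first in memory.
So the memory order matches the most-significant-first order: 25 99 39 32 19 2E.

25 99 39 32 19 2E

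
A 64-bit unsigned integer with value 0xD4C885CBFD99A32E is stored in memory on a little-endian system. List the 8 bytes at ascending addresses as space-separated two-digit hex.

Split into bytes (most-significant first): D4 C8 85 CB FD 99 A3 2E.
In little-endian order the low byte comes first in memory.
So at ascending addresses the bytes are 2E A3 99 FD CB 85 C8 D4.

2E A3 99 FD CB 85 C8 D4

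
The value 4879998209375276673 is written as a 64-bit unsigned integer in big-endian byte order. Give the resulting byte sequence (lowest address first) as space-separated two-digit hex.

43 B9 3C 84 1E 5B 0E 81

4879998209375276673 in hexadecimal, padded to 64 bits, is 0x43B93C841E5B0E81.
Split into bytes (most-significant first): 43 B9 3C 84 1E 5B 0E 81.
In big-endian order the high byte comes first in memory.
So the memory order matches the most-significant-first order: 43 B9 3C 84 1E 5B 0E 81.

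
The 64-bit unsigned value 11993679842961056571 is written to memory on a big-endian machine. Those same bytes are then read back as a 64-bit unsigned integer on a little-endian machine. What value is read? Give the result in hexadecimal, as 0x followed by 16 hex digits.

0x3BE3749D451C72A6

11993679842961056571 in 64-bit hexadecimal is 0xA6721C459D74E33B.
Stored big-endian, the bytes at ascending addresses are A6 72 1C 45 9D 74 E3 3B.
Read back as little-endian, the first byte is least significant, giving 0x3BE3749D451C72A6.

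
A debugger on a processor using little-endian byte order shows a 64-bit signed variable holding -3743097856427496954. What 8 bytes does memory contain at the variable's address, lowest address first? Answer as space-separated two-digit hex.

06 EA 1C D4 54 D8 0D CC

Two's complement of -3743097856427496954 in 64 bits: 3743097856427496954 = 0x33F227AB2BE315FA; invert → 0xCC0DD854D41CEA05; add 1 → 0xCC0DD854D41CEA06.
Split into bytes (most-significant first): CC 0D D8 54 D4 1C EA 06.
In little-endian order the low byte comes first in memory.
So at ascending addresses the bytes are 06 EA 1C D4 54 D8 0D CC.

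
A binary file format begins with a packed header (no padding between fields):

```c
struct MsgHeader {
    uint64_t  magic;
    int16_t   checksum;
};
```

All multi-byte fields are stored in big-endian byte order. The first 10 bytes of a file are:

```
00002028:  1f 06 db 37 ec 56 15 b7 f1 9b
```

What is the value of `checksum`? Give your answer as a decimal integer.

`checksum` follows `magic` (8 bytes), so it starts at byte offset 8 and occupies 2 bytes.
Bytes at offsets 8..9: F1 9B.
Big-endian stores the most-significant byte at the lowest address.
The bytes are already most-significant first: 0xF19B.
Top bit is set, so as a signed 16-bit value this is 0xF19B − 2^16 = -3685.

-3685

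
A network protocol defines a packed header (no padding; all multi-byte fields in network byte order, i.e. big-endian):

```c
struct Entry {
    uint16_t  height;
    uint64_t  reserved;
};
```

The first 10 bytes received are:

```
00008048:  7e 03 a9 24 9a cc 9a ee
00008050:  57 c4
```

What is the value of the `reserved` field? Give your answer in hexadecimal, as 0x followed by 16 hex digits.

0xA9249ACC9AEE57C4

`reserved` follows `height` (2 bytes), so it starts at byte offset 2 and occupies 8 bytes.
Bytes at offsets 2..9: A9 24 9A CC 9A EE 57 C4.
In big-endian order the high byte comes first in memory.
The bytes are already most-significant first: 0xA9249ACC9AEE57C4.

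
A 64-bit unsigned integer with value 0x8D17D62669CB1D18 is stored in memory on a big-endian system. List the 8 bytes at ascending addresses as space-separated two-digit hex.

Split into bytes (most-significant first): 8D 17 D6 26 69 CB 1D 18.
In big-endian order the high byte comes first in memory.
So the memory order matches the most-significant-first order: 8D 17 D6 26 69 CB 1D 18.

8D 17 D6 26 69 CB 1D 18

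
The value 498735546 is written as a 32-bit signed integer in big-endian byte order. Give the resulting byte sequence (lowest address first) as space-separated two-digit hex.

498735546 in hexadecimal, padded to 32 bits, is 0x1DBA19BA.
Split into bytes (most-significant first): 1D BA 19 BA.
Big-endian stores the most-significant byte at the lowest address.
So the memory order matches the most-significant-first order: 1D BA 19 BA.

1D BA 19 BA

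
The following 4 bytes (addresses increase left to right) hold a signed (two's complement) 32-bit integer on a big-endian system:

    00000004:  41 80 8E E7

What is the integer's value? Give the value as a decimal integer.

1098944231

Big-endian: lowest address holds the most-significant byte.
The bytes are already most-significant first: 0x41808EE7.
0x41808EE7 = 1098944231.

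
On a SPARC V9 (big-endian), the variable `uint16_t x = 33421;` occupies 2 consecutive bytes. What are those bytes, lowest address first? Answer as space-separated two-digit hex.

82 8D

33421 in hexadecimal, padded to 16 bits, is 0x828D.
Split into bytes (most-significant first): 82 8D.
In big-endian order the high byte comes first in memory.
So the memory order matches the most-significant-first order: 82 8D.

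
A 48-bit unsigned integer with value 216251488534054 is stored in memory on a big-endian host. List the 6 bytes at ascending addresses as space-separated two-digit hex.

216251488534054 in hexadecimal, padded to 48 bits, is 0xC4ADF927FE26.
Split into bytes (most-significant first): C4 AD F9 27 FE 26.
Big-endian: lowest address holds the most-significant byte.
So the memory order matches the most-significant-first order: C4 AD F9 27 FE 26.

C4 AD F9 27 FE 26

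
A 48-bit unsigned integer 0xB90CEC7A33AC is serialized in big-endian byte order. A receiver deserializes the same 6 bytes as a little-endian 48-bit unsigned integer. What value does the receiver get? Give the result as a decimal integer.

Stored big-endian, the bytes at ascending addresses are B9 0C EC 7A 33 AC.
Read back as little-endian, the first byte is least significant, giving 0xAC337AEC0CB9.
0xAC337AEC0CB9 = 189337105599673.

189337105599673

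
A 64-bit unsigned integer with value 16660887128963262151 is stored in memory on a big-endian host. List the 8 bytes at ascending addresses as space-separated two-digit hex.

16660887128963262151 in hexadecimal, padded to 64 bits, is 0xE7375C9214BBA6C7.
Split into bytes (most-significant first): E7 37 5C 92 14 BB A6 C7.
In big-endian order the high byte comes first in memory.
So the memory order matches the most-significant-first order: E7 37 5C 92 14 BB A6 C7.

E7 37 5C 92 14 BB A6 C7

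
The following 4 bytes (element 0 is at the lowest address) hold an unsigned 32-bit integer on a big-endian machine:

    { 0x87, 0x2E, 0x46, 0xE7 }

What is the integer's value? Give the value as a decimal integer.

In big-endian order the high byte comes first in memory.
The bytes are already most-significant first: 0x872E46E7.
0x872E46E7 = 2267956967.

2267956967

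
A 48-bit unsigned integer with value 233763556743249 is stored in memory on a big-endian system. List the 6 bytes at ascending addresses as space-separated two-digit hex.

233763556743249 in hexadecimal, padded to 48 bits, is 0xD49B51C2D851.
Split into bytes (most-significant first): D4 9B 51 C2 D8 51.
Big-endian stores the most-significant byte at the lowest address.
So the memory order matches the most-significant-first order: D4 9B 51 C2 D8 51.

D4 9B 51 C2 D8 51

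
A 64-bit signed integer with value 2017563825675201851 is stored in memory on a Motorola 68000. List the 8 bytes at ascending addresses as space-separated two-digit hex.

2017563825675201851 in hexadecimal, padded to 64 bits, is 0x1BFFD39C250C6D3B.
Split into bytes (most-significant first): 1B FF D3 9C 25 0C 6D 3B.
Big-endian: lowest address holds the most-significant byte.
So the memory order matches the most-significant-first order: 1B FF D3 9C 25 0C 6D 3B.

1B FF D3 9C 25 0C 6D 3B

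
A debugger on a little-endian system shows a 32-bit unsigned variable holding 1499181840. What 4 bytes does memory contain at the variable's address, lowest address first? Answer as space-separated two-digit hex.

1499181840 in hexadecimal, padded to 32 bits, is 0x595BB310.
Split into bytes (most-significant first): 59 5B B3 10.
Little-endian stores the least-significant byte at the lowest address.
So at ascending addresses the bytes are 10 B3 5B 59.

10 B3 5B 59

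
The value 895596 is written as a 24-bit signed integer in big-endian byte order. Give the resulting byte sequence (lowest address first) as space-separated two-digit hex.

0D AA 6C

895596 in hexadecimal, padded to 24 bits, is 0x0DAA6C.
Split into bytes (most-significant first): 0D AA 6C.
Big-endian stores the most-significant byte at the lowest address.
So the memory order matches the most-significant-first order: 0D AA 6C.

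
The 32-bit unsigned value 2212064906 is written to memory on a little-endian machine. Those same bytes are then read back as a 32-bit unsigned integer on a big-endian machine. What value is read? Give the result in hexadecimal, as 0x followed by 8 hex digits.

2212064906 in 32-bit hexadecimal is 0x83D96E8A.
Stored little-endian, the bytes at ascending addresses are 8A 6E D9 83.
Read back as big-endian, the last byte is least significant, giving 0x8A6ED983.

0x8A6ED983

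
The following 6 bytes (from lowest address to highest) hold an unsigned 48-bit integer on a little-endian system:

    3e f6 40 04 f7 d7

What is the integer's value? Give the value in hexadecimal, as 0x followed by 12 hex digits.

Little-endian: lowest address holds the least-significant byte.
Reassemble most-significant byte first: D7 F7 04 40 F6 3E → 0xD7F70440F63E.

0xD7F70440F63E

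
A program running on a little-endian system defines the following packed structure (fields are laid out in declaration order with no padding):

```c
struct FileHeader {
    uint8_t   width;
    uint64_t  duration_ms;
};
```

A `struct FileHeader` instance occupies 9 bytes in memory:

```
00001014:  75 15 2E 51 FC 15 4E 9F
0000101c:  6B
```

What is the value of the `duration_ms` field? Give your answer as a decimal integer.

`duration_ms` follows `width` (1 byte), so it starts at byte offset 1 and occupies 8 bytes.
Bytes at offsets 1..8: 15 2E 51 FC 15 4E 9F 6B.
Little-endian: lowest address holds the least-significant byte.
Reassemble most-significant byte first: 6B 9F 4E 15 FC 51 2E 15 → 0x6B9F4E15FC512E15.
0x6B9F4E15FC512E15 = 7755002939689741845.

7755002939689741845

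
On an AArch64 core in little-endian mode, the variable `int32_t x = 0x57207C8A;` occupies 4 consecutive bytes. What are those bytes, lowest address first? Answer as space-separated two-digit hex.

Split into bytes (most-significant first): 57 20 7C 8A.
Little-endian stores the least-significant byte at the lowest address.
So at ascending addresses the bytes are 8A 7C 20 57.

8A 7C 20 57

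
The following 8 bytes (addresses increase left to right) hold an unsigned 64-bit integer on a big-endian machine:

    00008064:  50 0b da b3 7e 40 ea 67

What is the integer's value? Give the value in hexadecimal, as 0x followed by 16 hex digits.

0x500BDAB37E40EA67

Big-endian stores the most-significant byte at the lowest address.
The bytes are already most-significant first: 0x500BDAB37E40EA67.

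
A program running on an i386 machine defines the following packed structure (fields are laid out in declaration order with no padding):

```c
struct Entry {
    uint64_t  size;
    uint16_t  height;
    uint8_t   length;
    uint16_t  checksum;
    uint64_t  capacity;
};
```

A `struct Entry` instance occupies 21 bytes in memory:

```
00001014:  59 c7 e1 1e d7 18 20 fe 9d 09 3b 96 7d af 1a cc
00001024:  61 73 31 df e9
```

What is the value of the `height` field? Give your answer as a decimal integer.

2461

`height` follows `size` (8 bytes), so it starts at byte offset 8 and occupies 2 bytes.
Bytes at offsets 8..9: 9D 09.
Little-endian stores the least-significant byte at the lowest address.
Reassemble most-significant byte first: 09 9D → 0x099D.
0x099D = 2461.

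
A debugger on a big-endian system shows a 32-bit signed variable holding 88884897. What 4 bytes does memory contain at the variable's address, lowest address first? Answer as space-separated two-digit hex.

88884897 in hexadecimal, padded to 32 bits, is 0x054C46A1.
Split into bytes (most-significant first): 05 4C 46 A1.
Big-endian stores the most-significant byte at the lowest address.
So the memory order matches the most-significant-first order: 05 4C 46 A1.

05 4C 46 A1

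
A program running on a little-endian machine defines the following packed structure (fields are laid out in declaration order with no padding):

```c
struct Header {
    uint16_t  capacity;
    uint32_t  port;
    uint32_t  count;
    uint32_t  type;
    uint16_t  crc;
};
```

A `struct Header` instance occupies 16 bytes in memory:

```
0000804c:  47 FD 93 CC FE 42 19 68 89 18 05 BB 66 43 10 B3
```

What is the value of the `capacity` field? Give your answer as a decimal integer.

`capacity` is the first field, at byte offset 0, occupying 2 bytes.
Bytes at offsets 0..1: 47 FD.
In little-endian order the low byte comes first in memory.
Reassemble most-significant byte first: FD 47 → 0xFD47.
0xFD47 = 64839.

64839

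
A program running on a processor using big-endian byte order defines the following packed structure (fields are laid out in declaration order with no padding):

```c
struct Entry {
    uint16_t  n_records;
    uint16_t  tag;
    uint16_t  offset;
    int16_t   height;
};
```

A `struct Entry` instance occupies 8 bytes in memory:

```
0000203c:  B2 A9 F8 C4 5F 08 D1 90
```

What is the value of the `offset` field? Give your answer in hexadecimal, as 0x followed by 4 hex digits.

0x5F08

`offset` follows `n_records` (2 B), `tag` (2 B), so it starts at offset 2 + 2 = 4 and occupies 2 bytes.
Bytes at offsets 4..5: 5F 08.
Big-endian: lowest address holds the most-significant byte.
The bytes are already most-significant first: 0x5F08.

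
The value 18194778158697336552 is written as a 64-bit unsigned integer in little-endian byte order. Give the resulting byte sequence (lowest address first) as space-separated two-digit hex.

E8 CE 30 D4 55 D6 80 FC

18194778158697336552 in hexadecimal, padded to 64 bits, is 0xFC80D655D430CEE8.
Split into bytes (most-significant first): FC 80 D6 55 D4 30 CE E8.
Little-endian: lowest address holds the least-significant byte.
So at ascending addresses the bytes are E8 CE 30 D4 55 D6 80 FC.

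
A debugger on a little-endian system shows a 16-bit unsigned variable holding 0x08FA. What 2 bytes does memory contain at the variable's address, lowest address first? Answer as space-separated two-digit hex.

Split into bytes (most-significant first): 08 FA.
In little-endian order the low byte comes first in memory.
So at ascending addresses the bytes are FA 08.

FA 08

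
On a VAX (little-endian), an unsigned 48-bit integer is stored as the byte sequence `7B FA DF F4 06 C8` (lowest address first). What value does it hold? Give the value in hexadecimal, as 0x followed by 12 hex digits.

0xC806F4DFFA7B

Little-endian: lowest address holds the least-significant byte.
Reassemble most-significant byte first: C8 06 F4 DF FA 7B → 0xC806F4DFFA7B.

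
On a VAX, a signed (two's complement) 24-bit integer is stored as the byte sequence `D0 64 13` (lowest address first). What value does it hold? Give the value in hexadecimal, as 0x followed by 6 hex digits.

In little-endian order the low byte comes first in memory.
Reassemble most-significant byte first: 13 64 D0 → 0x1364D0.

0x1364D0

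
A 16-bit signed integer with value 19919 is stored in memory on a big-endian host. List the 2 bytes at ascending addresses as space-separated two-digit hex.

4D CF

19919 in hexadecimal, padded to 16 bits, is 0x4DCF.
Split into bytes (most-significant first): 4D CF.
Big-endian: lowest address holds the most-significant byte.
So the memory order matches the most-significant-first order: 4D CF.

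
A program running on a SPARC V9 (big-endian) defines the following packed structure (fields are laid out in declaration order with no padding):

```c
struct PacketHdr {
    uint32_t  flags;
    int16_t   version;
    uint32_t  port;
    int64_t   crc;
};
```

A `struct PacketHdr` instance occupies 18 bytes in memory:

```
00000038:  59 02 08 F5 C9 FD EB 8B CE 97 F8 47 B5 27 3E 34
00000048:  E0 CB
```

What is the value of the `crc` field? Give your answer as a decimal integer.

-556276848804962101

`crc` follows `flags` (4 B), `version` (2 B), `port` (4 B), so it starts at offset 4 + 2 + 4 = 10 and occupies 8 bytes.
Bytes at offsets 10..17: F8 47 B5 27 3E 34 E0 CB.
In big-endian order the high byte comes first in memory.
The bytes are already most-significant first: 0xF847B5273E34E0CB.
Top bit is set, so as a signed 64-bit value this is 0xF847B5273E34E0CB − 2^64 = -556276848804962101.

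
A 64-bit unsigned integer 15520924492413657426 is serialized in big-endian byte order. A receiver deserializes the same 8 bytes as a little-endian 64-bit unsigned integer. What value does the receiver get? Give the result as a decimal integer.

5972329096244782551

15520924492413657426 in 64-bit hexadecimal is 0xD7656697ABF9E152.
Stored big-endian, the bytes at ascending addresses are D7 65 66 97 AB F9 E1 52.
Read back as little-endian, the first byte is least significant, giving 0x52E1F9AB976665D7.
0x52E1F9AB976665D7 = 5972329096244782551.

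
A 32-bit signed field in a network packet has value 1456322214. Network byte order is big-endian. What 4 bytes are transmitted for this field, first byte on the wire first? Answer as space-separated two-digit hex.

1456322214 in hexadecimal, padded to 32 bits, is 0x56CDB6A6.
Split into bytes (most-significant first): 56 CD B6 A6.
In big-endian order the high byte comes first in memory.
So the memory order matches the most-significant-first order: 56 CD B6 A6.

56 CD B6 A6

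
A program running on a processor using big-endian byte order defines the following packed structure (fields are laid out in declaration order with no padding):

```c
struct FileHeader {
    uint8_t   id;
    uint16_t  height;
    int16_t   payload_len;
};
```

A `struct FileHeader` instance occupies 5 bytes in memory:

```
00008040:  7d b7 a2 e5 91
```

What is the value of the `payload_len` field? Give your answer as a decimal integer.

-6767

`payload_len` follows `id` (1 B), `height` (2 B), so it starts at offset 1 + 2 = 3 and occupies 2 bytes.
Bytes at offsets 3..4: E5 91.
In big-endian order the high byte comes first in memory.
The bytes are already most-significant first: 0xE591.
Top bit is set, so as a signed 16-bit value this is 0xE591 − 2^16 = -6767.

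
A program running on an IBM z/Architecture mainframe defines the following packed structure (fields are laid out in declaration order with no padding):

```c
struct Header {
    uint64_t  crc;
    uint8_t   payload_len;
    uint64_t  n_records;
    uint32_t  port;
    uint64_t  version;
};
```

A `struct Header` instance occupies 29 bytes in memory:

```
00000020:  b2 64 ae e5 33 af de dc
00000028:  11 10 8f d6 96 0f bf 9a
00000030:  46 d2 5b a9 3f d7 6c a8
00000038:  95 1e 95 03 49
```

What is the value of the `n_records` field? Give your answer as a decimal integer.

1193408366274124358

`n_records` follows `crc` (8 B), `payload_len` (1 B), so it starts at offset 8 + 1 = 9 and occupies 8 bytes.
Bytes at offsets 9..16: 10 8F D6 96 0F BF 9A 46.
Big-endian: lowest address holds the most-significant byte.
The bytes are already most-significant first: 0x108FD6960FBF9A46.
0x108FD6960FBF9A46 = 1193408366274124358.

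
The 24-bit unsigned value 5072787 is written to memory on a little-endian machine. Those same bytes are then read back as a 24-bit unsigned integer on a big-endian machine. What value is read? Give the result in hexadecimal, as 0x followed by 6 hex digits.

0x93674D

5072787 in 24-bit hexadecimal is 0x4D6793.
Stored little-endian, the bytes at ascending addresses are 93 67 4D.
Read back as big-endian, the last byte is least significant, giving 0x93674D.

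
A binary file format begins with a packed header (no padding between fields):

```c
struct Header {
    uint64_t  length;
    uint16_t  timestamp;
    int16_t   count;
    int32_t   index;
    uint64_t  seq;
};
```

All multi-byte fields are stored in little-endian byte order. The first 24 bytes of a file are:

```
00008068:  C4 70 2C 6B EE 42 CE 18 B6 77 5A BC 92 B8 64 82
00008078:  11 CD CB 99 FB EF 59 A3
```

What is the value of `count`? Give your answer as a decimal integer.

-17318

`count` follows `length` (8 B), `timestamp` (2 B), so it starts at offset 8 + 2 = 10 and occupies 2 bytes.
Bytes at offsets 10..11: 5A BC.
Little-endian: lowest address holds the least-significant byte.
Reassemble most-significant byte first: BC 5A → 0xBC5A.
Top bit is set, so as a signed 16-bit value this is 0xBC5A − 2^16 = -17318.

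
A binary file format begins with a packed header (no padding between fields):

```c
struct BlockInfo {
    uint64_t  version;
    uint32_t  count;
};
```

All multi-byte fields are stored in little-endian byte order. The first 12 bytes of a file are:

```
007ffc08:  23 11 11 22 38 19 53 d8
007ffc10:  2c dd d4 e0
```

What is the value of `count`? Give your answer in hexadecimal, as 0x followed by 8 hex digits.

0xE0D4DD2C

`count` follows `version` (8 bytes), so it starts at byte offset 8 and occupies 4 bytes.
Bytes at offsets 8..11: 2C DD D4 E0.
In little-endian order the low byte comes first in memory.
Reassemble most-significant byte first: E0 D4 DD 2C → 0xE0D4DD2C.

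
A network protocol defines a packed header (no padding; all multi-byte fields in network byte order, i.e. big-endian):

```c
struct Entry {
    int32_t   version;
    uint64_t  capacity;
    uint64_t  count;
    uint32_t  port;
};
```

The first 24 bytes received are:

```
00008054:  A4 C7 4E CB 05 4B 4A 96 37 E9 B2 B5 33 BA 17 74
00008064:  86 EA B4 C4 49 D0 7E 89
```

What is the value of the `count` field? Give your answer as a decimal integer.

`count` follows `version` (4 B), `capacity` (8 B), so it starts at offset 4 + 8 = 12 and occupies 8 bytes.
Bytes at offsets 12..19: 33 BA 17 74 86 EA B4 C4.
Big-endian: lowest address holds the most-significant byte.
The bytes are already most-significant first: 0x33BA177486EAB4C4.
0x33BA177486EAB4C4 = 3727317430849680580.

3727317430849680580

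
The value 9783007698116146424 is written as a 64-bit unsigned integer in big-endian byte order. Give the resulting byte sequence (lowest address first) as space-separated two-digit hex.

9783007698116146424 in hexadecimal, padded to 64 bits, is 0x87C439AB391FF4F8.
Split into bytes (most-significant first): 87 C4 39 AB 39 1F F4 F8.
Big-endian stores the most-significant byte at the lowest address.
So the memory order matches the most-significant-first order: 87 C4 39 AB 39 1F F4 F8.

87 C4 39 AB 39 1F F4 F8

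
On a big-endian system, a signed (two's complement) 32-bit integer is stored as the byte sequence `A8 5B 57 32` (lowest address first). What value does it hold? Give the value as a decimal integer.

-1470408910

Big-endian stores the most-significant byte at the lowest address.
The bytes are already most-significant first: 0xA85B5732.
Top bit is set, so as a signed 32-bit value this is 0xA85B5732 − 2^32 = -1470408910.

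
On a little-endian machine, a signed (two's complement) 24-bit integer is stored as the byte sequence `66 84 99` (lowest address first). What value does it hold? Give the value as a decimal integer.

In little-endian order the low byte comes first in memory.
Reassemble most-significant byte first: 99 84 66 → 0x998466.
Top bit is set, so as a signed 24-bit value this is 0x998466 − 2^24 = -6716314.

-6716314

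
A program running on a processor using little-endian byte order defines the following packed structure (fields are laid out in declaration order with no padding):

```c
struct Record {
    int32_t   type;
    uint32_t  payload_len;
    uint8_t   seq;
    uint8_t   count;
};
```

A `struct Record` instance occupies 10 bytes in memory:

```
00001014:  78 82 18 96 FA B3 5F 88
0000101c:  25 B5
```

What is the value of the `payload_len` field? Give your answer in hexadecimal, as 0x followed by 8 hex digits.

0x885FB3FA

`payload_len` follows `type` (4 bytes), so it starts at byte offset 4 and occupies 4 bytes.
Bytes at offsets 4..7: FA B3 5F 88.
In little-endian order the low byte comes first in memory.
Reassemble most-significant byte first: 88 5F B3 FA → 0x885FB3FA.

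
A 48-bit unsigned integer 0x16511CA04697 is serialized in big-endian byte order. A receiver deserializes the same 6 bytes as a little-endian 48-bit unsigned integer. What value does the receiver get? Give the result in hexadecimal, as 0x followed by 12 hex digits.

Stored big-endian, the bytes at ascending addresses are 16 51 1C A0 46 97.
Read back as little-endian, the first byte is least significant, giving 0x9746A01C5116.

0x9746A01C5116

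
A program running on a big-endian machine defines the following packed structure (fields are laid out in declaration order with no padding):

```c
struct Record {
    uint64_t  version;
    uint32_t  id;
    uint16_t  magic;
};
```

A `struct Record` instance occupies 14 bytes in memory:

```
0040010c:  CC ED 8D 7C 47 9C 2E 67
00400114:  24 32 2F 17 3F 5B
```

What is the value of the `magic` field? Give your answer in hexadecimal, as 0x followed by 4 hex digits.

0x3F5B

`magic` follows `version` (8 B), `id` (4 B), so it starts at offset 8 + 4 = 12 and occupies 2 bytes.
Bytes at offsets 12..13: 3F 5B.
Big-endian stores the most-significant byte at the lowest address.
The bytes are already most-significant first: 0x3F5B.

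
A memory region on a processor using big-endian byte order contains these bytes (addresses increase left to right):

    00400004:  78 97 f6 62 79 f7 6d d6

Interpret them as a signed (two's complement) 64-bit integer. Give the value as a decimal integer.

Big-endian stores the most-significant byte at the lowest address.
The bytes are already most-significant first: 0x7897F66279F76DD6.
0x7897F66279F76DD6 = 8689684908848147926.

8689684908848147926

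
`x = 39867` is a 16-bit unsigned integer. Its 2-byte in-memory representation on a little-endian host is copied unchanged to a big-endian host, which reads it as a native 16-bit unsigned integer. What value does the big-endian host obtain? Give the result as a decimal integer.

39867 in 16-bit hexadecimal is 0x9BBB.
Stored little-endian, the bytes at ascending addresses are BB 9B.
Read back as big-endian, the last byte is least significant, giving 0xBB9B.
0xBB9B = 48027.

48027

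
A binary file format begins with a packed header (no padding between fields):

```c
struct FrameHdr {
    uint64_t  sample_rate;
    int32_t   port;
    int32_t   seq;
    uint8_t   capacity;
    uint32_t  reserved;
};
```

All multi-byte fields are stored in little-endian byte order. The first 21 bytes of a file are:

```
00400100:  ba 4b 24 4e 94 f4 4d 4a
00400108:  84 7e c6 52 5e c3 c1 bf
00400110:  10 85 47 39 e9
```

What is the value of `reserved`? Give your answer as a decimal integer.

3912845189

`reserved` follows `sample_rate` (8 B), `port` (4 B), `seq` (4 B), `capacity` (1 B), so it starts at offset 8 + 4 + 4 + 1 = 17 and occupies 4 bytes.
Bytes at offsets 17..20: 85 47 39 E9.
Little-endian: lowest address holds the least-significant byte.
Reassemble most-significant byte first: E9 39 47 85 → 0xE9394785.
0xE9394785 = 3912845189.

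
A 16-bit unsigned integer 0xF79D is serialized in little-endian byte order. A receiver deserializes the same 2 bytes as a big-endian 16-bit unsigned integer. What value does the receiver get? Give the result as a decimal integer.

Stored little-endian, the bytes at ascending addresses are 9D F7.
Read back as big-endian, the last byte is least significant, giving 0x9DF7.
0x9DF7 = 40439.

40439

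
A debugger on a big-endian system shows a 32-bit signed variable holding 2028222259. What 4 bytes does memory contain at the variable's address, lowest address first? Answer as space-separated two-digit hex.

2028222259 in hexadecimal, padded to 32 bits, is 0x78E43733.
Split into bytes (most-significant first): 78 E4 37 33.
In big-endian order the high byte comes first in memory.
So the memory order matches the most-significant-first order: 78 E4 37 33.

78 E4 37 33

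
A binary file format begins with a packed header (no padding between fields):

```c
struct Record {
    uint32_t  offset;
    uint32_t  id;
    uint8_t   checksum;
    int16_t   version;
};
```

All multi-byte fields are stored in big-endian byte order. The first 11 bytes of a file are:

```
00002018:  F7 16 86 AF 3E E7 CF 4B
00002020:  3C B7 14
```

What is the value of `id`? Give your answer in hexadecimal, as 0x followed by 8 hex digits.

0x3EE7CF4B

`id` follows `offset` (4 bytes), so it starts at byte offset 4 and occupies 4 bytes.
Bytes at offsets 4..7: 3E E7 CF 4B.
In big-endian order the high byte comes first in memory.
The bytes are already most-significant first: 0x3EE7CF4B.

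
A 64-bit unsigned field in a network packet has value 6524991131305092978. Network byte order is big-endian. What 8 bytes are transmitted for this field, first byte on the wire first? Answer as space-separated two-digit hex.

6524991131305092978 in hexadecimal, padded to 64 bits, is 0x5A8D6CDCF003A772.
Split into bytes (most-significant first): 5A 8D 6C DC F0 03 A7 72.
In big-endian order the high byte comes first in memory.
So the memory order matches the most-significant-first order: 5A 8D 6C DC F0 03 A7 72.

5A 8D 6C DC F0 03 A7 72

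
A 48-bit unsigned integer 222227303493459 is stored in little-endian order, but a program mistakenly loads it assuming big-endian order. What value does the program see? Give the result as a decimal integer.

92288031333834

222227303493459 in 48-bit hexadecimal is 0xCA1D537BEF53.
Stored little-endian, the bytes at ascending addresses are 53 EF 7B 53 1D CA.
Read back as big-endian, the last byte is least significant, giving 0x53EF7B531DCA.
0x53EF7B531DCA = 92288031333834.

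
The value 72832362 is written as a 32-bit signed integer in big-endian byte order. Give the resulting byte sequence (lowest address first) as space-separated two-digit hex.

72832362 in hexadecimal, padded to 32 bits, is 0x0457556A.
Split into bytes (most-significant first): 04 57 55 6A.
In big-endian order the high byte comes first in memory.
So the memory order matches the most-significant-first order: 04 57 55 6A.

04 57 55 6A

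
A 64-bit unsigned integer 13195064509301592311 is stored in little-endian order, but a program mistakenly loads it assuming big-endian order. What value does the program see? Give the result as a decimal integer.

17802810421385174711

13195064509301592311 in 64-bit hexadecimal is 0xB71E4942C14910F7.
Stored little-endian, the bytes at ascending addresses are F7 10 49 C1 42 49 1E B7.
Read back as big-endian, the last byte is least significant, giving 0xF71049C142491EB7.
0xF71049C142491EB7 = 17802810421385174711.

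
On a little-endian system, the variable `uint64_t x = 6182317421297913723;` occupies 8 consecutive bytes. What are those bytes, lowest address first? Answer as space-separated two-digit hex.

7B CF 2B 79 F0 00 CC 55

6182317421297913723 in hexadecimal, padded to 64 bits, is 0x55CC00F0792BCF7B.
Split into bytes (most-significant first): 55 CC 00 F0 79 2B CF 7B.
In little-endian order the low byte comes first in memory.
So at ascending addresses the bytes are 7B CF 2B 79 F0 00 CC 55.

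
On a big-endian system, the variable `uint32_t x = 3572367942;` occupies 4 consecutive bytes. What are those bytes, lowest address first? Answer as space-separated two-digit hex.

3572367942 in hexadecimal, padded to 32 bits, is 0xD4EE0246.
Split into bytes (most-significant first): D4 EE 02 46.
In big-endian order the high byte comes first in memory.
So the memory order matches the most-significant-first order: D4 EE 02 46.

D4 EE 02 46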